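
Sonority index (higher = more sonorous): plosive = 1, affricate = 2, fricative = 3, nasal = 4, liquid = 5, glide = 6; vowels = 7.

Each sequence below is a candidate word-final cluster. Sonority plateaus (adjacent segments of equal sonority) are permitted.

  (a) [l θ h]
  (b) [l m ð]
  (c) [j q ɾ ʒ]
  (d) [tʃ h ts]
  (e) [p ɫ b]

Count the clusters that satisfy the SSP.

(a) [l θ h]: profile 5-3-3 — obeys.
(b) [l m ð]: profile 5-4-3 — obeys.
(c) [j q ɾ ʒ]: profile 6-1-5-3 — violates.
(d) [tʃ h ts]: profile 2-3-2 — violates.
(e) [p ɫ b]: profile 1-5-1 — violates.

2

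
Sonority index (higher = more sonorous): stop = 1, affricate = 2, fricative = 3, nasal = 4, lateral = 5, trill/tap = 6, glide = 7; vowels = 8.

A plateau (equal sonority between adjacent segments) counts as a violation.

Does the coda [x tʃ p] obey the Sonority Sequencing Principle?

/x/ — fricative, sonority 3.
/tʃ/ — affricate, sonority 2.
/p/ — stop, sonority 1.
The profile 3-2-1 strictly falls, so the coda satisfies the SSP.

yes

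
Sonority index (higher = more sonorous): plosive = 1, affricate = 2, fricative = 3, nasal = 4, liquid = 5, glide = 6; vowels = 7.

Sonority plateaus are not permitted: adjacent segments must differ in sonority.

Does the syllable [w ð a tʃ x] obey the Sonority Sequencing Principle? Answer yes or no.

Onset: /w/ is a glide (sonority 6), /ð/ is a fricative (sonority 3); then the nucleus /a/ (sonority 7).
Onset profile 6-3-7 — does not strictly rise throughout.
Coda: /tʃ/ is an affricate (sonority 2), /x/ is a fricative (sonority 3).
Coda profile 7-2-3 — does not strictly fall throughout.

no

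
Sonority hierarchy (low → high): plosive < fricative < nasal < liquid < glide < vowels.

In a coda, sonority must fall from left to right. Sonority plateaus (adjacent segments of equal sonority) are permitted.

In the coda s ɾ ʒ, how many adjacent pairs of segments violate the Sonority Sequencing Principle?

1

/s/ — fricative, sonority 2.
/ɾ/ — liquid, sonority 4.
/ʒ/ — fricative, sonority 2.
/s/→/ɾ/: 2→4 (does not fall) — violation.
/ɾ/→/ʒ/: 4→2 (falls) — ok.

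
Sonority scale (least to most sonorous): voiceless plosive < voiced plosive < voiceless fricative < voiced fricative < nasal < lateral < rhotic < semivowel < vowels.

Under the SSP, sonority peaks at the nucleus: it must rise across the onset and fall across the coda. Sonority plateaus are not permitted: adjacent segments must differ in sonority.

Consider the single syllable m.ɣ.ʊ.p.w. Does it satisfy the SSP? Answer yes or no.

Onset: /m/ is a nasal (sonority 5), /ɣ/ is a voiced fricative (sonority 4); then the nucleus /ʊ/ (sonority 9).
Onset profile 5-4-9 — does not strictly rise throughout.
Coda: /p/ is a voiceless plosive (sonority 1), /w/ is a semivowel (sonority 8).
Coda profile 9-1-8 — does not strictly fall throughout.

no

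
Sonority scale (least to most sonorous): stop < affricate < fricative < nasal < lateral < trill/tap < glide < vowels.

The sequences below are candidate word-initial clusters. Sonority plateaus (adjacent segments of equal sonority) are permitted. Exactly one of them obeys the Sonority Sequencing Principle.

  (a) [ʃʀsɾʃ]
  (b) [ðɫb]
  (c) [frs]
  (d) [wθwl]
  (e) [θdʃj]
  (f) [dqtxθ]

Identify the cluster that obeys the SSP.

f

(a) sonority 3-6-3-6-3: ill-formed.
(b) sonority 3-5-1: ill-formed.
(c) sonority 3-6-3: ill-formed.
(d) sonority 7-3-7-5: ill-formed.
(e) sonority 3-1-3-7: ill-formed.
(f) sonority 1-1-1-3-3: well-formed.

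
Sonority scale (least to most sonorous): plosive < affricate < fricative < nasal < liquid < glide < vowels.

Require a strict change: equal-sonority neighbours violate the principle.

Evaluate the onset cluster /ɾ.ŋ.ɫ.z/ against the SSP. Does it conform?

no

/ɾ/ is a liquid (sonority 5).
/ŋ/ is a nasal (sonority 4).
/ɫ/ is a liquid (sonority 5).
/z/ is a fricative (sonority 3).
The profile is 5-4-5-3. Between /ɾ/ (5) and /ŋ/ (4) sonority does not rise, so the cluster violates the SSP.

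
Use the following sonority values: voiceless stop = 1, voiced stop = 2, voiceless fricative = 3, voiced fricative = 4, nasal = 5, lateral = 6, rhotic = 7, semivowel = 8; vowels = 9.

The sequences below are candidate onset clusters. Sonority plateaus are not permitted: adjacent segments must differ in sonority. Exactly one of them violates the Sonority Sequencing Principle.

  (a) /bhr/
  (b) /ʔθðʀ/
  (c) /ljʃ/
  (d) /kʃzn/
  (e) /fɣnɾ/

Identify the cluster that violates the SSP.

c

(a) /bhr/: profile 2-3-7 — obeys.
(b) /ʔθðʀ/: profile 1-3-4-7 — obeys.
(c) /ljʃ/: profile 6-8-3 — violates.
(d) /kʃzn/: profile 1-3-4-5 — obeys.
(e) /fɣnɾ/: profile 3-4-5-7 — obeys.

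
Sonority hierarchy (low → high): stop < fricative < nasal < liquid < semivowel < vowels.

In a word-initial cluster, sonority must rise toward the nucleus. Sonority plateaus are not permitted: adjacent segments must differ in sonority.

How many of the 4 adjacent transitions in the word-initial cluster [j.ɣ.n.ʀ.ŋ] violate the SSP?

/j/ is a semivowel (sonority 5).
/ɣ/ is a fricative (sonority 2).
/n/ is a nasal (sonority 3).
/ʀ/ is a liquid (sonority 4).
/ŋ/ is a nasal (sonority 3).
/j/→/ɣ/: 5→2 (does not rise) — violation.
/ɣ/→/n/: 2→3 (rises) — ok.
/n/→/ʀ/: 3→4 (rises) — ok.
/ʀ/→/ŋ/: 4→3 (does not rise) — violation.

2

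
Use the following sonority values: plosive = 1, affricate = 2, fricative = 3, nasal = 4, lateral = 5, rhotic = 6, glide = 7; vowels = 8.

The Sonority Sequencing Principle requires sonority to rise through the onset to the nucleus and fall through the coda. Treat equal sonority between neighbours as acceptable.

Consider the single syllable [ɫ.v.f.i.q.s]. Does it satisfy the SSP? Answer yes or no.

no

Onset: /ɫ/ is a lateral (sonority 5), /v/ is a fricative (sonority 3), /f/ is a fricative (sonority 3); then the nucleus /i/ (sonority 8).
Onset profile 5-3-3-8 — does not rise throughout.
Coda: /q/ is a plosive (sonority 1), /s/ is a fricative (sonority 3).
Coda profile 8-1-3 — does not fall throughout.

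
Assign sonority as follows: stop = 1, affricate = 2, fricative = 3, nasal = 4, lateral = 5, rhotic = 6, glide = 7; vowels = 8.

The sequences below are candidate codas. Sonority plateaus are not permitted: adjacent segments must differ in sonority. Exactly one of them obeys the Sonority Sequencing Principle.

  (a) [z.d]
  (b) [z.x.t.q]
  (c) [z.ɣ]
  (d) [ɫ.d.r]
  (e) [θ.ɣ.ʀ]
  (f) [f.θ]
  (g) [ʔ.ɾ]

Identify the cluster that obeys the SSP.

a

(a) sonority 3-1: well-formed.
(b) sonority 3-3-1-1: ill-formed.
(c) sonority 3-3: ill-formed.
(d) sonority 5-1-6: ill-formed.
(e) sonority 3-3-6: ill-formed.
(f) sonority 3-3: ill-formed.
(g) sonority 1-6: ill-formed.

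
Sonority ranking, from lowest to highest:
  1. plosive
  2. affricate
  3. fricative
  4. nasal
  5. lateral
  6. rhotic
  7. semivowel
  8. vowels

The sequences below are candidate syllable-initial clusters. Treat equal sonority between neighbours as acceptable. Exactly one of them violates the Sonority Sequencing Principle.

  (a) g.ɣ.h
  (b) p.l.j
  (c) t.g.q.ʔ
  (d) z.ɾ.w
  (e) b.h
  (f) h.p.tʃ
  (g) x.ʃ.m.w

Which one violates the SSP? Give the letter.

(a) g.ɣ.h: profile 1-3-3 — obeys.
(b) p.l.j: profile 1-5-7 — obeys.
(c) t.g.q.ʔ: profile 1-1-1-1 — obeys.
(d) z.ɾ.w: profile 3-6-7 — obeys.
(e) b.h: profile 1-3 — obeys.
(f) h.p.tʃ: profile 3-1-2 — violates.
(g) x.ʃ.m.w: profile 3-3-4-7 — obeys.

f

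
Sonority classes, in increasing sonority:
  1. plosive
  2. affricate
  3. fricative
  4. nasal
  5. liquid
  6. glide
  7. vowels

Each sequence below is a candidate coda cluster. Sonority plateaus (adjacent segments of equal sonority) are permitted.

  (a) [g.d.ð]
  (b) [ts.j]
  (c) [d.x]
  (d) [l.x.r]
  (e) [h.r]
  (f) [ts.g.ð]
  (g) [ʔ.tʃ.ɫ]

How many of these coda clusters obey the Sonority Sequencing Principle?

(a) 1-1-3 → violates
(b) 2-6 → violates
(c) 1-3 → violates
(d) 5-3-5 → violates
(e) 3-5 → violates
(f) 2-1-3 → violates
(g) 1-2-5 → violates

0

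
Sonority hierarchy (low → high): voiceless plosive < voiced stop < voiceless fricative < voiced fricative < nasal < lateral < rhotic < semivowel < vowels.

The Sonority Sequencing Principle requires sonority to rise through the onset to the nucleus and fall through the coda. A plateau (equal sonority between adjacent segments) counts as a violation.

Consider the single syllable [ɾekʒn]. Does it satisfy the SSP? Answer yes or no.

no

Onset: /ɾ/ is a rhotic (sonority 7); then the nucleus /e/ (sonority 9).
Onset profile 7-9 — rises to the nucleus.
Coda: /k/ is a voiceless plosive (sonority 1), /ʒ/ is a voiced fricative (sonority 4), /n/ is a nasal (sonority 5).
Coda profile 9-1-4-5 — does not strictly fall throughout.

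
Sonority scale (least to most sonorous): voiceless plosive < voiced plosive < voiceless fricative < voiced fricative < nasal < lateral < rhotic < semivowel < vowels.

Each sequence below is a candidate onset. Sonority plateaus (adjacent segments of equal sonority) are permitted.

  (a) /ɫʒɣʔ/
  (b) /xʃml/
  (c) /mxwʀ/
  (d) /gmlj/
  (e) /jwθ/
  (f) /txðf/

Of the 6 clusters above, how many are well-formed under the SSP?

2

(a) sonority 6-4-4-1: ill-formed.
(b) sonority 3-3-5-6: well-formed.
(c) sonority 5-3-8-7: ill-formed.
(d) sonority 2-5-6-8: well-formed.
(e) sonority 8-8-3: ill-formed.
(f) sonority 1-3-4-3: ill-formed.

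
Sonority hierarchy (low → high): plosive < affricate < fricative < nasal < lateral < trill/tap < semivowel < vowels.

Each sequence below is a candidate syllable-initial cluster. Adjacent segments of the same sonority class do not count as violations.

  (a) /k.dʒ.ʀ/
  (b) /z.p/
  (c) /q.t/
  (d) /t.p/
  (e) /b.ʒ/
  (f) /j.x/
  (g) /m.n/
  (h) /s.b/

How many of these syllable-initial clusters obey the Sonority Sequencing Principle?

5

(a) 1-2-6 → obeys
(b) 3-1 → violates
(c) 1-1 → obeys
(d) 1-1 → obeys
(e) 1-3 → obeys
(f) 7-3 → violates
(g) 4-4 → obeys
(h) 3-1 → violates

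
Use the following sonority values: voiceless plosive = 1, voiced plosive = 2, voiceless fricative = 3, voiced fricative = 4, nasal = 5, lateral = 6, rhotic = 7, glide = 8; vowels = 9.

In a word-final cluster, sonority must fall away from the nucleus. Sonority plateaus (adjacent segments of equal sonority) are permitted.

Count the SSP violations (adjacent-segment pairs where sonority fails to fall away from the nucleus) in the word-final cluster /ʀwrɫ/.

/ʀ/ — rhotic, sonority 7.
/w/ — glide, sonority 8.
/r/ — rhotic, sonority 7.
/ɫ/ — lateral, sonority 6.
/ʀ/→/w/: 7→8 (does not fall) — violation.
/w/→/r/: 8→7 (falls) — ok.
/r/→/ɫ/: 7→6 (falls) — ok.

1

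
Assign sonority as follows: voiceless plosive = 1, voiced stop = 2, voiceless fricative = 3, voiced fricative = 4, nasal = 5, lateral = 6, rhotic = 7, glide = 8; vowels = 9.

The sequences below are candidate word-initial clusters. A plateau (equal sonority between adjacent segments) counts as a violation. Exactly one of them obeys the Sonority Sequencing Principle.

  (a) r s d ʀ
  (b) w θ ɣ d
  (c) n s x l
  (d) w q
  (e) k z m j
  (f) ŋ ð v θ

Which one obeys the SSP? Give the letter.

e

(a) 7-3-2-7 → violates
(b) 8-3-4-2 → violates
(c) 5-3-3-6 → violates
(d) 8-1 → violates
(e) 1-4-5-8 → obeys
(f) 5-4-4-3 → violates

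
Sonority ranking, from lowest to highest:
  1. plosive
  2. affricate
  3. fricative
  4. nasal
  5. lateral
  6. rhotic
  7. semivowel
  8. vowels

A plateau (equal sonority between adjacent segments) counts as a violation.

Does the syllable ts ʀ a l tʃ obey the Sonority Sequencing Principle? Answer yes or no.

Onset: /ts/ is an affricate (sonority 2), /ʀ/ is a rhotic (sonority 6); then the nucleus /a/ (sonority 8).
Onset profile 2-6-8 — rises to the nucleus.
Coda: /l/ is a lateral (sonority 5), /tʃ/ is an affricate (sonority 2).
Coda profile 8-5-2 — falls from the nucleus.

yes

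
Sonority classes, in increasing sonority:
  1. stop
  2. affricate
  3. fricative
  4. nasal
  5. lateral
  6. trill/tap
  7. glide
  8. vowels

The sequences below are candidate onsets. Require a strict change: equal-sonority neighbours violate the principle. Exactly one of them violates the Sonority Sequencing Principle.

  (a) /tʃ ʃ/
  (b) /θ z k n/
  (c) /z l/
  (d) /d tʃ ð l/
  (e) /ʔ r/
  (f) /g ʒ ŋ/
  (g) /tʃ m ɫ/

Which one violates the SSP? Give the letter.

b

(a) sonority 2-3: well-formed.
(b) sonority 3-3-1-4: ill-formed.
(c) sonority 3-5: well-formed.
(d) sonority 1-2-3-5: well-formed.
(e) sonority 1-6: well-formed.
(f) sonority 1-3-4: well-formed.
(g) sonority 2-4-5: well-formed.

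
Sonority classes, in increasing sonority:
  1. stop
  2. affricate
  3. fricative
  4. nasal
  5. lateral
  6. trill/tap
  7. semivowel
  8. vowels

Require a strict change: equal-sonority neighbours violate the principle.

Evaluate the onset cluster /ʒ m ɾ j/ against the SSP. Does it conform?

/ʒ/ is a fricative (sonority 3).
/m/ is a nasal (sonority 4).
/ɾ/ is a trill/tap (sonority 6).
/j/ is a semivowel (sonority 7).
The profile 3-4-6-7 strictly rises, so the onset cluster satisfies the SSP.

yes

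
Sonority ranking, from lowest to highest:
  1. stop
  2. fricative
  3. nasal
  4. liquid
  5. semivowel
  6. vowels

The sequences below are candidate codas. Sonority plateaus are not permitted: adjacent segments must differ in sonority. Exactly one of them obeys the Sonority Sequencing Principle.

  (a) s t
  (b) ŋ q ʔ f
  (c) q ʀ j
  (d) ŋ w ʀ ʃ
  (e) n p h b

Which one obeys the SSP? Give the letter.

(a) 2-1 → obeys
(b) 3-1-1-2 → violates
(c) 1-4-5 → violates
(d) 3-5-4-2 → violates
(e) 3-1-2-1 → violates

a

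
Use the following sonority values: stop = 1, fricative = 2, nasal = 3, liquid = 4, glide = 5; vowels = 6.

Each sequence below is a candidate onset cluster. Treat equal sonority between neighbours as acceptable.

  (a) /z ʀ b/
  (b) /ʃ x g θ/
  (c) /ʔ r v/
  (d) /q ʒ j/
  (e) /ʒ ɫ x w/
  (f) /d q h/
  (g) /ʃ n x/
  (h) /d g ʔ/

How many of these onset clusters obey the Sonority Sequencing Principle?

(a) /z ʀ b/: profile 2-4-1 — violates.
(b) /ʃ x g θ/: profile 2-2-1-2 — violates.
(c) /ʔ r v/: profile 1-4-2 — violates.
(d) /q ʒ j/: profile 1-2-5 — obeys.
(e) /ʒ ɫ x w/: profile 2-4-2-5 — violates.
(f) /d q h/: profile 1-1-2 — obeys.
(g) /ʃ n x/: profile 2-3-2 — violates.
(h) /d g ʔ/: profile 1-1-1 — obeys.

3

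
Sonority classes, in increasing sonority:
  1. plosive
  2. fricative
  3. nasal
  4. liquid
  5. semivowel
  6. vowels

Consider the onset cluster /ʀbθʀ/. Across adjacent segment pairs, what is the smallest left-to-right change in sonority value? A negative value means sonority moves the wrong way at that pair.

-3

/ʀ/ is a liquid (sonority 4).
/b/ is a plosive (sonority 1).
/θ/ is a fricative (sonority 2).
/ʀ/ is a liquid (sonority 4).
/ʀ/→/b/: change -3.
/b/→/θ/: change +1.
/θ/→/ʀ/: change +2.
Minimum = -3.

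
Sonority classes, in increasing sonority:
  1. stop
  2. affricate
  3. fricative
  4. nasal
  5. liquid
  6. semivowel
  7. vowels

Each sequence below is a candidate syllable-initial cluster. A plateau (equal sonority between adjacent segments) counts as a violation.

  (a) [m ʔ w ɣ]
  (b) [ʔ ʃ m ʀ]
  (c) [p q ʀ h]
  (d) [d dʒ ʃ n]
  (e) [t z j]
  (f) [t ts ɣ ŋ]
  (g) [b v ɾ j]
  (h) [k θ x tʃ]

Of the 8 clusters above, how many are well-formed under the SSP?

5

(a) 4-1-6-3 → violates
(b) 1-3-4-5 → obeys
(c) 1-1-5-3 → violates
(d) 1-2-3-4 → obeys
(e) 1-3-6 → obeys
(f) 1-2-3-4 → obeys
(g) 1-3-5-6 → obeys
(h) 1-3-3-2 → violates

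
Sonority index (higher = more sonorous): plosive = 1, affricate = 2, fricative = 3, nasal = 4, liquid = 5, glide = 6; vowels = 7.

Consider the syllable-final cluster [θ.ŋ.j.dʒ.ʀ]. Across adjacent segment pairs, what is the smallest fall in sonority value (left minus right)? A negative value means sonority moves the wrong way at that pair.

-3

/θ/ — fricative, sonority 3.
/ŋ/ — nasal, sonority 4.
/j/ — glide, sonority 6.
/dʒ/ — affricate, sonority 2.
/ʀ/ — liquid, sonority 5.
/θ/→/ŋ/: change -1.
/ŋ/→/j/: change -2.
/j/→/dʒ/: change +4.
/dʒ/→/ʀ/: change -3.
Minimum = -3.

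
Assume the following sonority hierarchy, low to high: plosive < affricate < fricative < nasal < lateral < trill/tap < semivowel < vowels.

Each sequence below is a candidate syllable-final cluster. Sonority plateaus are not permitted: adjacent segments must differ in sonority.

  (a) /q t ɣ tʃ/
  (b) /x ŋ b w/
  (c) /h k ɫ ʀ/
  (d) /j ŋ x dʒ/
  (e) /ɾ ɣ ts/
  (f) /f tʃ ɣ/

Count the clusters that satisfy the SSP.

(a) sonority 1-1-3-2: ill-formed.
(b) sonority 3-4-1-7: ill-formed.
(c) sonority 3-1-5-6: ill-formed.
(d) sonority 7-4-3-2: well-formed.
(e) sonority 6-3-2: well-formed.
(f) sonority 3-2-3: ill-formed.

2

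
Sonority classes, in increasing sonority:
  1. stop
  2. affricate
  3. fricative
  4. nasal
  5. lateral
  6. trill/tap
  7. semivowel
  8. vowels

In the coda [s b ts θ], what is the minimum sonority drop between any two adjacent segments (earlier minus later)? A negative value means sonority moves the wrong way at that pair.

/s/: fricative = 3.
/b/: stop = 1.
/ts/: affricate = 2.
/θ/: fricative = 3.
/s/→/b/: change +2.
/b/→/ts/: change -1.
/ts/→/θ/: change -1.
Minimum = -1.

-1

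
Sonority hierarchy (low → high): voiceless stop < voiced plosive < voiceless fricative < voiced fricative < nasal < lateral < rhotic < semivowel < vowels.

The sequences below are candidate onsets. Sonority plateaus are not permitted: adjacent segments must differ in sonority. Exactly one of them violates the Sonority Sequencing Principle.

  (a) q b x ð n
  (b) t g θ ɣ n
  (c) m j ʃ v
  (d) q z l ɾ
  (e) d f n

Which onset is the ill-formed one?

(a) sonority 1-2-3-4-5: well-formed.
(b) sonority 1-2-3-4-5: well-formed.
(c) sonority 5-8-3-4: ill-formed.
(d) sonority 1-4-6-7: well-formed.
(e) sonority 2-3-5: well-formed.

c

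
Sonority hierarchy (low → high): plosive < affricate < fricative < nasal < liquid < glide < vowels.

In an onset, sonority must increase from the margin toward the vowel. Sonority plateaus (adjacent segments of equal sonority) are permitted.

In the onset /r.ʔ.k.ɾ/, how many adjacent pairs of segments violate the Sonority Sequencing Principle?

/r/ is a liquid (sonority 5).
/ʔ/ is a plosive (sonority 1).
/k/ is a plosive (sonority 1).
/ɾ/ is a liquid (sonority 5).
/r/→/ʔ/: 5→1 (does not rise) — violation.
/ʔ/→/k/: 1→1 (plateau, allowed) — ok.
/k/→/ɾ/: 1→5 (rises) — ok.

1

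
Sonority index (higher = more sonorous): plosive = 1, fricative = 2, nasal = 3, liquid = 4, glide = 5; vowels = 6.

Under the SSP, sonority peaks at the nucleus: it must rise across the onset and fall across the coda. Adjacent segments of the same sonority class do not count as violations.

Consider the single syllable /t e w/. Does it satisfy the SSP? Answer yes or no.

Onset: /t/ is a plosive (sonority 1); then the nucleus /e/ (sonority 6).
Onset profile 1-6 — rises to the nucleus.
Coda: /w/ is a glide (sonority 5).
Coda profile 6-5 — falls from the nucleus.

yes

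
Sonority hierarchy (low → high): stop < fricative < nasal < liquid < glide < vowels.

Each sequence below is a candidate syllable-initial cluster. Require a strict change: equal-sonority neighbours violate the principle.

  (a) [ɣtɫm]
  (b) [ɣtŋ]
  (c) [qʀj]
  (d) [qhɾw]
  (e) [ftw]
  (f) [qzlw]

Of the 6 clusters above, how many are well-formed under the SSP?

(a) sonority 2-1-4-3: ill-formed.
(b) sonority 2-1-3: ill-formed.
(c) sonority 1-4-5: well-formed.
(d) sonority 1-2-4-5: well-formed.
(e) sonority 2-1-5: ill-formed.
(f) sonority 1-2-4-5: well-formed.

3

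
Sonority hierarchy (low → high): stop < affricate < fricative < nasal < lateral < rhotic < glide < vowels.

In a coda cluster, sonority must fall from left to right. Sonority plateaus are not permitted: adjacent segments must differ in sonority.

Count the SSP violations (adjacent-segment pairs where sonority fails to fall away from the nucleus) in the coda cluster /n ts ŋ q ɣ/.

2

/n/ — nasal, sonority 4.
/ts/ — affricate, sonority 2.
/ŋ/ — nasal, sonority 4.
/q/ — stop, sonority 1.
/ɣ/ — fricative, sonority 3.
/n/→/ts/: 4→2 (falls) — ok.
/ts/→/ŋ/: 2→4 (does not fall) — violation.
/ŋ/→/q/: 4→1 (falls) — ok.
/q/→/ɣ/: 1→3 (does not fall) — violation.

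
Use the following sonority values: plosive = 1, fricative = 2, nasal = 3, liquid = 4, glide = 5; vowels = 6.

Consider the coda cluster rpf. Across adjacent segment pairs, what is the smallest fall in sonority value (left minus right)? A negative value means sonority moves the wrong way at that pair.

/r/ is a liquid (sonority 4).
/p/ is a plosive (sonority 1).
/f/ is a fricative (sonority 2).
/r/→/p/: change +3.
/p/→/f/: change -1.
Minimum = -1.

-1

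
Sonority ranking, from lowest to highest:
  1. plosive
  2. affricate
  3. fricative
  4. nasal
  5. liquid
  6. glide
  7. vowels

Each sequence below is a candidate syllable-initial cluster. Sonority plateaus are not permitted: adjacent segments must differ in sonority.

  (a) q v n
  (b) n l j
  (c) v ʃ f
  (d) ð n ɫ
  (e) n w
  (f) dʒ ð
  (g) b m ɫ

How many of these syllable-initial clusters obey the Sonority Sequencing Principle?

(a) q v n: profile 1-3-4 — obeys.
(b) n l j: profile 4-5-6 — obeys.
(c) v ʃ f: profile 3-3-3 — violates.
(d) ð n ɫ: profile 3-4-5 — obeys.
(e) n w: profile 4-6 — obeys.
(f) dʒ ð: profile 2-3 — obeys.
(g) b m ɫ: profile 1-4-5 — obeys.

6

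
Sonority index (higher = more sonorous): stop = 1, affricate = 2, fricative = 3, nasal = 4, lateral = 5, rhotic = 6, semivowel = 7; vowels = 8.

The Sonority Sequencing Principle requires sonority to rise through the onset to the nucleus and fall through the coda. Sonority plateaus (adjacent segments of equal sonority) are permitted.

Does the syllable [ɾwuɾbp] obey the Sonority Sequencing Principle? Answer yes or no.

yes

Onset: /ɾ/ is a rhotic (sonority 6), /w/ is a semivowel (sonority 7); then the nucleus /u/ (sonority 8).
Onset profile 6-7-8 — rises to the nucleus.
Coda: /ɾ/ is a rhotic (sonority 6), /b/ is a stop (sonority 1), /p/ is a stop (sonority 1).
Coda profile 8-6-1-1 — falls from the nucleus.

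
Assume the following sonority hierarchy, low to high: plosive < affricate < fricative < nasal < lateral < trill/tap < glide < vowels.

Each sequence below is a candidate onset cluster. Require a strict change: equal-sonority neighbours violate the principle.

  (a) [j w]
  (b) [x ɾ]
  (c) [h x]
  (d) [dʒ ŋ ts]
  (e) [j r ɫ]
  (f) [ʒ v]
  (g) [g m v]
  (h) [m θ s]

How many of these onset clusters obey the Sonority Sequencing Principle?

(a) 7-7 → violates
(b) 3-6 → obeys
(c) 3-3 → violates
(d) 2-4-2 → violates
(e) 7-6-5 → violates
(f) 3-3 → violates
(g) 1-4-3 → violates
(h) 4-3-3 → violates

1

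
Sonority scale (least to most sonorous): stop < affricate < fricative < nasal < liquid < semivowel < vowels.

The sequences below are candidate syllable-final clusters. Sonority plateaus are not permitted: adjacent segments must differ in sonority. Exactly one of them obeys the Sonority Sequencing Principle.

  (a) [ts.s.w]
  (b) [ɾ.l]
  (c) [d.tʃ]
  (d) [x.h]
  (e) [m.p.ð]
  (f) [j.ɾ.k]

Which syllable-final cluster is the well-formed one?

f

(a) [ts.s.w]: profile 2-3-6 — violates.
(b) [ɾ.l]: profile 5-5 — violates.
(c) [d.tʃ]: profile 1-2 — violates.
(d) [x.h]: profile 3-3 — violates.
(e) [m.p.ð]: profile 4-1-3 — violates.
(f) [j.ɾ.k]: profile 6-5-1 — obeys.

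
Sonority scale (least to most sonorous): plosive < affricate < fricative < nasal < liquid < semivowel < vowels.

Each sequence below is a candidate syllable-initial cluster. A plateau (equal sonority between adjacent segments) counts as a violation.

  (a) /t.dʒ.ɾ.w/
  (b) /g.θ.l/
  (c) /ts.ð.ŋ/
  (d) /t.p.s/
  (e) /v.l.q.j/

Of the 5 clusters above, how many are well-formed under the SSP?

3

(a) /t.dʒ.ɾ.w/: profile 1-2-5-6 — obeys.
(b) /g.θ.l/: profile 1-3-5 — obeys.
(c) /ts.ð.ŋ/: profile 2-3-4 — obeys.
(d) /t.p.s/: profile 1-1-3 — violates.
(e) /v.l.q.j/: profile 3-5-1-6 — violates.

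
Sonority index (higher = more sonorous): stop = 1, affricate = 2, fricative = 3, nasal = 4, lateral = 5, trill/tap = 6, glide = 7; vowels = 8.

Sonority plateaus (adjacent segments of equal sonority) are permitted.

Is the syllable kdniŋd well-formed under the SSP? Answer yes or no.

yes

Onset: /k/ is a stop (sonority 1), /d/ is a stop (sonority 1), /n/ is a nasal (sonority 4); then the nucleus /i/ (sonority 8).
Onset profile 1-1-4-8 — rises to the nucleus.
Coda: /ŋ/ is a nasal (sonority 4), /d/ is a stop (sonority 1).
Coda profile 8-4-1 — falls from the nucleus.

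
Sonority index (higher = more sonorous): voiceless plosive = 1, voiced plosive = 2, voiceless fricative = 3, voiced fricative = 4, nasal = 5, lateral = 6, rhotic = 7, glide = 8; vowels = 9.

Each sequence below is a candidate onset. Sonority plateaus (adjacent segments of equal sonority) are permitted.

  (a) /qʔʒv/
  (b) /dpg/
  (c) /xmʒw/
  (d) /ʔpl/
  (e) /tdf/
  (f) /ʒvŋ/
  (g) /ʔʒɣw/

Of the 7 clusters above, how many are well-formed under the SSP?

5

(a) sonority 1-1-4-4: well-formed.
(b) sonority 2-1-2: ill-formed.
(c) sonority 3-5-4-8: ill-formed.
(d) sonority 1-1-6: well-formed.
(e) sonority 1-2-3: well-formed.
(f) sonority 4-4-5: well-formed.
(g) sonority 1-4-4-8: well-formed.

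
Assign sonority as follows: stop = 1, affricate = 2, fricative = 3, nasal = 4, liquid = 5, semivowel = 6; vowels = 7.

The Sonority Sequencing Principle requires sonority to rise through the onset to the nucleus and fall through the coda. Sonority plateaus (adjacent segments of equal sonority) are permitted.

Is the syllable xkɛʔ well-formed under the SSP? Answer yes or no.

Onset: /x/ is a fricative (sonority 3), /k/ is a stop (sonority 1); then the nucleus /ɛ/ (sonority 7).
Onset profile 3-1-7 — does not rise throughout.
Coda: /ʔ/ is a stop (sonority 1).
Coda profile 7-1 — falls from the nucleus.

no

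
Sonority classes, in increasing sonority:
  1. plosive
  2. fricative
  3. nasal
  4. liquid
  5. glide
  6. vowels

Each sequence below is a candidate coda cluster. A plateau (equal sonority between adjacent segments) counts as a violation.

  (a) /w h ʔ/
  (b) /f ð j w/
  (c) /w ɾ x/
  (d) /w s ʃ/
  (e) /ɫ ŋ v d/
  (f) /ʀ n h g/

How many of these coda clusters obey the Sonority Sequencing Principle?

4

(a) /w h ʔ/: profile 5-2-1 — obeys.
(b) /f ð j w/: profile 2-2-5-5 — violates.
(c) /w ɾ x/: profile 5-4-2 — obeys.
(d) /w s ʃ/: profile 5-2-2 — violates.
(e) /ɫ ŋ v d/: profile 4-3-2-1 — obeys.
(f) /ʀ n h g/: profile 4-3-2-1 — obeys.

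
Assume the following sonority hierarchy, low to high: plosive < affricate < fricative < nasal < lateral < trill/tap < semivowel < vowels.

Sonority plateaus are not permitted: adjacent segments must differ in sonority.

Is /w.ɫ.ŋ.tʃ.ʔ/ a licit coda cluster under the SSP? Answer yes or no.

/w/ is a semivowel (sonority 7).
/ɫ/ is a lateral (sonority 5).
/ŋ/ is a nasal (sonority 4).
/tʃ/ is an affricate (sonority 2).
/ʔ/ is a plosive (sonority 1).
The profile 7-5-4-2-1 strictly falls, so the coda cluster satisfies the SSP.

yes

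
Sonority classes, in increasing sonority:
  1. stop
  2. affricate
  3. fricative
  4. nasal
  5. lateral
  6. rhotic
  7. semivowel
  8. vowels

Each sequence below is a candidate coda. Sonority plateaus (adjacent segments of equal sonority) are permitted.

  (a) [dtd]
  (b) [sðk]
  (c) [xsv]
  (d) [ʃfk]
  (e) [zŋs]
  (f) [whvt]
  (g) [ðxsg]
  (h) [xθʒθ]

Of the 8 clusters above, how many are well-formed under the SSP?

7

(a) sonority 1-1-1: well-formed.
(b) sonority 3-3-1: well-formed.
(c) sonority 3-3-3: well-formed.
(d) sonority 3-3-1: well-formed.
(e) sonority 3-4-3: ill-formed.
(f) sonority 7-3-3-1: well-formed.
(g) sonority 3-3-3-1: well-formed.
(h) sonority 3-3-3-3: well-formed.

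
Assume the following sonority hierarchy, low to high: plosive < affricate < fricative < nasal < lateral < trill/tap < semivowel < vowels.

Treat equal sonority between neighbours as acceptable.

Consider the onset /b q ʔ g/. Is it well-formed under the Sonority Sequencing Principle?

/b/ — plosive, sonority 1.
/q/ — plosive, sonority 1.
/ʔ/ — plosive, sonority 1.
/g/ — plosive, sonority 1.
The profile 1-1-1-1 is non-decreasing (plateaus allowed), so the onset satisfies the SSP.

yes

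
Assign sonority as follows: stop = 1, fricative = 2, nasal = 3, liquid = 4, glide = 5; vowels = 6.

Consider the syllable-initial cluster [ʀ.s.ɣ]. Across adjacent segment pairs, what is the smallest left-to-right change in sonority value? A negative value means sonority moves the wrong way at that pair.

/ʀ/: liquid = 4.
/s/: fricative = 2.
/ɣ/: fricative = 2.
/ʀ/→/s/: change -2.
/s/→/ɣ/: change +0.
Minimum = -2.

-2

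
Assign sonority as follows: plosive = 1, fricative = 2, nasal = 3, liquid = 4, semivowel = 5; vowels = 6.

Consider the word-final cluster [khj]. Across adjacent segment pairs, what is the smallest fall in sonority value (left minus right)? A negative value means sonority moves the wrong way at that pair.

-3

/k/: plosive = 1.
/h/: fricative = 2.
/j/: semivowel = 5.
/k/→/h/: change -1.
/h/→/j/: change -3.
Minimum = -3.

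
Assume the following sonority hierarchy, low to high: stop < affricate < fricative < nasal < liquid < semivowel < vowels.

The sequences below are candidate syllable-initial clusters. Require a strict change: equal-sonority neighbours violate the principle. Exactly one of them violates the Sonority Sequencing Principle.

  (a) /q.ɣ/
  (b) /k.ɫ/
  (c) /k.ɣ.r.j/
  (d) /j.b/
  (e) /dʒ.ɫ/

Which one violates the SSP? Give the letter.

d

(a) sonority 1-3: well-formed.
(b) sonority 1-5: well-formed.
(c) sonority 1-3-5-6: well-formed.
(d) sonority 6-1: ill-formed.
(e) sonority 2-5: well-formed.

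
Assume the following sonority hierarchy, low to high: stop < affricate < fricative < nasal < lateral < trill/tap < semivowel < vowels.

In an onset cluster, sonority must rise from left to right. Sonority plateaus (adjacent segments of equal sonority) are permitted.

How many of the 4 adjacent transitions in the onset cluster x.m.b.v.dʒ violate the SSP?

/x/ is a fricative (sonority 3).
/m/ is a nasal (sonority 4).
/b/ is a stop (sonority 1).
/v/ is a fricative (sonority 3).
/dʒ/ is an affricate (sonority 2).
/x/→/m/: 3→4 (rises) — ok.
/m/→/b/: 4→1 (does not rise) — violation.
/b/→/v/: 1→3 (rises) — ok.
/v/→/dʒ/: 3→2 (does not rise) — violation.

2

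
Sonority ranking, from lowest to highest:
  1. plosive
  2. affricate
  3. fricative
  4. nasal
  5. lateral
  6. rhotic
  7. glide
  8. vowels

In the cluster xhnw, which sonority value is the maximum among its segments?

7

/x/ — fricative, sonority 3.
/h/ — fricative, sonority 3.
/n/ — nasal, sonority 4.
/w/ — glide, sonority 7.
The maximum is 7.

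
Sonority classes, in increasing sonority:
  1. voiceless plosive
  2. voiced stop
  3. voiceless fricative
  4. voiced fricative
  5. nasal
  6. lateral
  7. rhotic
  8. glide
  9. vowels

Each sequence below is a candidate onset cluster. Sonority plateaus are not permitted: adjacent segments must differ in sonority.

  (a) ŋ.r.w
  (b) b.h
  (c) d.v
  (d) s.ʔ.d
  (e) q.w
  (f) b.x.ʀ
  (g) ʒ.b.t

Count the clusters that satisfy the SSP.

(a) 5-7-8 → obeys
(b) 2-3 → obeys
(c) 2-4 → obeys
(d) 3-1-2 → violates
(e) 1-8 → obeys
(f) 2-3-7 → obeys
(g) 4-2-1 → violates

5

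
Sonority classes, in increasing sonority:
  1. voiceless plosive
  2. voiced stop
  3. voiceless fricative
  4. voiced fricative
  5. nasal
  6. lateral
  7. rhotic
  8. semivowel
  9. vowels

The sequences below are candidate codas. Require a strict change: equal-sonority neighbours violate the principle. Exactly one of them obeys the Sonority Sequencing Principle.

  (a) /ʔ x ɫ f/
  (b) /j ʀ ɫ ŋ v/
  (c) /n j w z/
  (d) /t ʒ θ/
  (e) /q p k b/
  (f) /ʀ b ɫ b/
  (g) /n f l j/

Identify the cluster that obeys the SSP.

b

(a) 1-3-6-3 → violates
(b) 8-7-6-5-4 → obeys
(c) 5-8-8-4 → violates
(d) 1-4-3 → violates
(e) 1-1-1-2 → violates
(f) 7-2-6-2 → violates
(g) 5-3-6-8 → violates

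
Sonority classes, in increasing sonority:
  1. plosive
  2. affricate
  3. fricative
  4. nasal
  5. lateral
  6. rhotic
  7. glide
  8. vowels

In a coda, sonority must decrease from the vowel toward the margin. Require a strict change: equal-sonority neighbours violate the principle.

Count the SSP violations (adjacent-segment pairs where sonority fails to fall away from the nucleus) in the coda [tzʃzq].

/t/ is a plosive (sonority 1).
/z/ is a fricative (sonority 3).
/ʃ/ is a fricative (sonority 3).
/z/ is a fricative (sonority 3).
/q/ is a plosive (sonority 1).
/t/→/z/: 1→3 (does not fall) — violation.
/z/→/ʃ/: 3→3 (plateau) — violation.
/ʃ/→/z/: 3→3 (plateau) — violation.
/z/→/q/: 3→1 (falls) — ok.

3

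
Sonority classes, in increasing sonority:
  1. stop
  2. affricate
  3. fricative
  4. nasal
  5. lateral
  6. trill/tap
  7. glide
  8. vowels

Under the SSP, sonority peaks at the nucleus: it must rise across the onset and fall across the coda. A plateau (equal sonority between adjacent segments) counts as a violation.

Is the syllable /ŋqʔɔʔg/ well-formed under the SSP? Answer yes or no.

Onset: /ŋ/ is a nasal (sonority 4), /q/ is a stop (sonority 1), /ʔ/ is a stop (sonority 1); then the nucleus /ɔ/ (sonority 8).
Onset profile 4-1-1-8 — does not strictly rise throughout.
Coda: /ʔ/ is a stop (sonority 1), /g/ is a stop (sonority 1).
Coda profile 8-1-1 — does not strictly fall throughout.

no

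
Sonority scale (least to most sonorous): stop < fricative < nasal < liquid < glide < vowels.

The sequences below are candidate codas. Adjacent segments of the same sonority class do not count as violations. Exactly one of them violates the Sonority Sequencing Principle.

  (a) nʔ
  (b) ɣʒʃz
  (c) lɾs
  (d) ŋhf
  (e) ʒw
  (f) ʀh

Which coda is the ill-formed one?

(a) nʔ: profile 3-1 — obeys.
(b) ɣʒʃz: profile 2-2-2-2 — obeys.
(c) lɾs: profile 4-4-2 — obeys.
(d) ŋhf: profile 3-2-2 — obeys.
(e) ʒw: profile 2-5 — violates.
(f) ʀh: profile 4-2 — obeys.

e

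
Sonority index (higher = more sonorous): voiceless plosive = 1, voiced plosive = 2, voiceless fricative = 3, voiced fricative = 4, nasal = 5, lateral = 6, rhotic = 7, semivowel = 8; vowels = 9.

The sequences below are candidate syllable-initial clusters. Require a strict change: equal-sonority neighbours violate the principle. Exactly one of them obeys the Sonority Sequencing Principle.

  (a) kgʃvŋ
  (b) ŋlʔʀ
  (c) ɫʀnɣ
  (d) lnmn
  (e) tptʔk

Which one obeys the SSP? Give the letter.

(a) 1-2-3-4-5 → obeys
(b) 5-6-1-7 → violates
(c) 6-7-5-4 → violates
(d) 6-5-5-5 → violates
(e) 1-1-1-1-1 → violates

a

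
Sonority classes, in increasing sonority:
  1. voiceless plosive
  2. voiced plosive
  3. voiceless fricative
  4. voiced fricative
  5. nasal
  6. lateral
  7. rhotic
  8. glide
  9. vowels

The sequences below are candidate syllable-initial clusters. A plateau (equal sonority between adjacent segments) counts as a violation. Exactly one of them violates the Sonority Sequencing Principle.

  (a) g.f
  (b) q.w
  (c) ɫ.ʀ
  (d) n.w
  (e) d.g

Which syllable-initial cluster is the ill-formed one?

e

(a) 2-3 → obeys
(b) 1-8 → obeys
(c) 6-7 → obeys
(d) 5-8 → obeys
(e) 2-2 → violates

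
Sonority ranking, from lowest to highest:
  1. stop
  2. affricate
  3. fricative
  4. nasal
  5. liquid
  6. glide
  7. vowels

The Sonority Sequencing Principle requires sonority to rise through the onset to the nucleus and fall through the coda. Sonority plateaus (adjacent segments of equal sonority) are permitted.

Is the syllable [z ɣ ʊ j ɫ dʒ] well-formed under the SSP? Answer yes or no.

yes

Onset: /z/ is a fricative (sonority 3), /ɣ/ is a fricative (sonority 3); then the nucleus /ʊ/ (sonority 7).
Onset profile 3-3-7 — rises to the nucleus.
Coda: /j/ is a glide (sonority 6), /ɫ/ is a liquid (sonority 5), /dʒ/ is an affricate (sonority 2).
Coda profile 7-6-5-2 — falls from the nucleus.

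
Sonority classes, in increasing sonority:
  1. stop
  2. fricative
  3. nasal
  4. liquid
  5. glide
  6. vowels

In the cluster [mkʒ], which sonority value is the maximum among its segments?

/m/ — nasal, sonority 3.
/k/ — stop, sonority 1.
/ʒ/ — fricative, sonority 2.
The maximum is 3.

3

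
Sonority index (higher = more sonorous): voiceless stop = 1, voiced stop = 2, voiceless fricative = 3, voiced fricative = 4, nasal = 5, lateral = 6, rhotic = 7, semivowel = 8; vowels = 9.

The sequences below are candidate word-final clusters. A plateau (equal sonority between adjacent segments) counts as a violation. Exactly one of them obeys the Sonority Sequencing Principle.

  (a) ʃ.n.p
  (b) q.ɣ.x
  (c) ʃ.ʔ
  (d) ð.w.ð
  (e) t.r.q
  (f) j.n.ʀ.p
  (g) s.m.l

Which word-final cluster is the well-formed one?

(a) ʃ.n.p: profile 3-5-1 — violates.
(b) q.ɣ.x: profile 1-4-3 — violates.
(c) ʃ.ʔ: profile 3-1 — obeys.
(d) ð.w.ð: profile 4-8-4 — violates.
(e) t.r.q: profile 1-7-1 — violates.
(f) j.n.ʀ.p: profile 8-5-7-1 — violates.
(g) s.m.l: profile 3-5-6 — violates.

c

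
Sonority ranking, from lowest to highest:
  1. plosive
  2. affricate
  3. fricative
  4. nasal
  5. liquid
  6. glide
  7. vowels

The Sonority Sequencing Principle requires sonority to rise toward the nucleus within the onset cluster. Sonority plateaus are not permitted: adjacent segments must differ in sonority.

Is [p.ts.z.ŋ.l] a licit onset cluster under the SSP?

yes

/p/ is a plosive (sonority 1).
/ts/ is an affricate (sonority 2).
/z/ is a fricative (sonority 3).
/ŋ/ is a nasal (sonority 4).
/l/ is a liquid (sonority 5).
The profile 1-2-3-4-5 strictly rises, so the onset cluster satisfies the SSP.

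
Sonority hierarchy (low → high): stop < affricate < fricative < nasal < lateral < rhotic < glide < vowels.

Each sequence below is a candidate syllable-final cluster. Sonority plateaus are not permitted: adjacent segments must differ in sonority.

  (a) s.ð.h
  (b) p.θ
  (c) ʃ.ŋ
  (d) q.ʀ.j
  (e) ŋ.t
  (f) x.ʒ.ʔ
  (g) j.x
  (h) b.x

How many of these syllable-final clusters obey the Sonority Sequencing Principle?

(a) sonority 3-3-3: ill-formed.
(b) sonority 1-3: ill-formed.
(c) sonority 3-4: ill-formed.
(d) sonority 1-6-7: ill-formed.
(e) sonority 4-1: well-formed.
(f) sonority 3-3-1: ill-formed.
(g) sonority 7-3: well-formed.
(h) sonority 1-3: ill-formed.

2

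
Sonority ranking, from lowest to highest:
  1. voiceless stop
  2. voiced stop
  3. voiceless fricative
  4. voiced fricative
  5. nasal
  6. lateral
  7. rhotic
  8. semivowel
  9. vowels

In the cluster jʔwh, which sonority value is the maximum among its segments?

8

/j/ is a semivowel (sonority 8).
/ʔ/ is a voiceless stop (sonority 1).
/w/ is a semivowel (sonority 8).
/h/ is a voiceless fricative (sonority 3).
The maximum is 8.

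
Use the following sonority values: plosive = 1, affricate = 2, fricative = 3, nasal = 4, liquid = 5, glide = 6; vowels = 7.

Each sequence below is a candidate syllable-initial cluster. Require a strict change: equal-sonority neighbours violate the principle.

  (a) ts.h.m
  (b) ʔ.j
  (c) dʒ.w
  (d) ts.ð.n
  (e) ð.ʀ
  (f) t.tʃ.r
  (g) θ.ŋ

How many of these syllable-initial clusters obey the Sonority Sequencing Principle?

(a) sonority 2-3-4: well-formed.
(b) sonority 1-6: well-formed.
(c) sonority 2-6: well-formed.
(d) sonority 2-3-4: well-formed.
(e) sonority 3-5: well-formed.
(f) sonority 1-2-5: well-formed.
(g) sonority 3-4: well-formed.

7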